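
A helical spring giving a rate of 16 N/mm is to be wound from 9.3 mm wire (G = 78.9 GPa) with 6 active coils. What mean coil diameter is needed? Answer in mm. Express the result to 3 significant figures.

D = (Gd⁴/(8N_a·k))^(1/3) = (78.9×10³·9.3⁴/(8·6·16))^(1/3)
  = (768507)^(1/3) = 91.5973 mm

91.6 mm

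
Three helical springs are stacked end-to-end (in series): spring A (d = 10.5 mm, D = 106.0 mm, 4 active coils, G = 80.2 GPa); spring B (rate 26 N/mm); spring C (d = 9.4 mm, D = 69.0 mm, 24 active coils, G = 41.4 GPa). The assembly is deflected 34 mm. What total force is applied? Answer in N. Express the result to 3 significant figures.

k_A = Gd⁴/(8D³N_a) = (80.2×10³)(10.5⁴)/(8·106.0³·4) = 25.578 N/mm
k_C = Gd⁴/(8D³N_a) = (41.4×10³)(9.4⁴)/(8·69.0³·24) = 5.1246 N/mm
Series: 1/k_eq = 1/25.578 + 1/26 + 1/5.1246 = 0.27269; k_eq = 3.6671 N/mm
F = k_eq·δ = 3.6671·34 = 124.68 N

125 N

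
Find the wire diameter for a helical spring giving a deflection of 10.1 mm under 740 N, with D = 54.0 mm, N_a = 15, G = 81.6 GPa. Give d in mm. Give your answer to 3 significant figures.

11.4 mm

Required rate k = F/δ = 740/10.1 = 73.267 N/mm
d = (8D³N_a·k / G)^(1/4) = (8·54.0³·15·73.267 / (81.6×10³))^0.25
  = (16966)^0.25 = 11.4129 mm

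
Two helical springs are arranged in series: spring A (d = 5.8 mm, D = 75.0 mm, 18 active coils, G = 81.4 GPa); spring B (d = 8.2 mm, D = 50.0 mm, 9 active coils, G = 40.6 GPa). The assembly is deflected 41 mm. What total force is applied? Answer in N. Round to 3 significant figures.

57.9 N

k_A = Gd⁴/(8D³N_a) = (81.4×10³)(5.8⁴)/(8·75.0³·18) = 1.5163 N/mm
k_B = Gd⁴/(8D³N_a) = (40.6×10³)(8.2⁴)/(8·50.0³·9) = 20.396 N/mm
Series: 1/k_eq = 1/1.5163 + 1/20.396 = 0.70852; k_eq = 1.4114 N/mm
F = k_eq·δ = 1.4114·41 = 57.867 N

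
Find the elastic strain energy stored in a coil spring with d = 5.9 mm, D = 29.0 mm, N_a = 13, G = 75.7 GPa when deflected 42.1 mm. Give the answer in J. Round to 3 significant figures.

k = Gd⁴/(8D³N_a) = (75.7×10³)(5.9⁴)/(8·29.0³·13) = 36.164 N/mm
U = ½kδ² = 0.5 × 36.164 × 42.1² = 32049 N·mm = 32.049 J

32.0 J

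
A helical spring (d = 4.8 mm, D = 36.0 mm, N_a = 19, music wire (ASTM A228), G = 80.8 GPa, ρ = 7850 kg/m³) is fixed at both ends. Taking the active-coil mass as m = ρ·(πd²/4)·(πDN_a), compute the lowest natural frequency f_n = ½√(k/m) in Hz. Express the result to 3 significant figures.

70.4 Hz

k = Gd⁴/(8D³N_a) = (80.8×10³)(4.8⁴)/(8·36.0³·19) = 6.0482 N/mm = 6048.2 N/m
Wire length L = πDN_a = π·36.0·19 = 2148.8 mm
m = ρ·(πd²/4)·L = 7850 × 18.096×10⁻⁶ m² × 2.1488 m = 0.30524 kg
f_n = ½√(k/m) = 0.5·√(6048.2/0.30524) = 0.5·√(19814) = 70.382 Hz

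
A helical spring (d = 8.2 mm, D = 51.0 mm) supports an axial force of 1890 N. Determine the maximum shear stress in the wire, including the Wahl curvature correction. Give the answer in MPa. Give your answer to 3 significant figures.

Spring index C = D/d = 51.0/8.2 = 6.2195
K_W = (4C−1)/(4C−4) + 0.615/C = 23.878/20.878 + 0.0989 = 1.2426
τ₀ = 8FD/(πd³) = 8·1890·51.0/(π·8.2³) = 771120/1732.2 = 445.17 MPa
τ_max = K·τ₀ = 1.2426 × 445.17 = 553.16 MPa

553 MPa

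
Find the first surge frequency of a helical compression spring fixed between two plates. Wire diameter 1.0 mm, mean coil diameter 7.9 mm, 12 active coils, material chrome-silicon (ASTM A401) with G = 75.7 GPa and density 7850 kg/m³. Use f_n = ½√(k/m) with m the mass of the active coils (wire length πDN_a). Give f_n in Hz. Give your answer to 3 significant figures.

467 Hz

k = Gd⁴/(8D³N_a) = (75.7×10³)(1.0⁴)/(8·7.9³·12) = 1.5993 N/mm = 1599.3 N/m
Wire length L = πDN_a = π·7.9·12 = 297.82 mm
m = ρ·(πd²/4)·L = 7850 × 0.7854×10⁻⁶ m² × 0.29782 m = 0.0018362 kg
f_n = ½√(k/m) = 0.5·√(1599.3/0.0018362) = 0.5·√(8.7101e+05) = 466.64 Hz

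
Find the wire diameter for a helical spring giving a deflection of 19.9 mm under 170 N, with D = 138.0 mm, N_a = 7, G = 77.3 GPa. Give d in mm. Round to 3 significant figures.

11.3 mm

Required rate k = F/δ = 170/19.9 = 8.5427 N/mm
d = (8D³N_a·k / G)^(1/4) = (8·138.0³·7·8.5427 / (77.3×10³))^0.25
  = (16265)^0.25 = 11.2930 mm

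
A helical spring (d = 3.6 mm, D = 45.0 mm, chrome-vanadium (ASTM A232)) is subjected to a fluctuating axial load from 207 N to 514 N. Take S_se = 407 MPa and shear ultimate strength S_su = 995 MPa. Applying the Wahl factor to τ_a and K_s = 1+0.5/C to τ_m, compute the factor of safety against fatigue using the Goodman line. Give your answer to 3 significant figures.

C = D/d = 45.0/3.6 = 12.5000; K_W = (4C−1)/(4C−4)+0.615/C = 1.1144; K_s = 1+0.5/C = 1.0400
F_a = (F_max−F_min)/2 = 153.5 N; F_m = (F_max+F_min)/2 = 360.5 N
τ_a = K_W·8F_aD/(πd³) = 1.1144 × 377.01 = 420.15 MPa
τ_m = K_s·8F_mD/(πd³) = 1.0400 × 885.42 = 920.84 MPa
Goodman: 1/n_f = τ_a/S_se + τ_m/S_su = 420.15/407 + 920.84/995 = 1.03230 + 0.92547 = 1.9578
n_f = 1/1.9578 = 0.5108

0.511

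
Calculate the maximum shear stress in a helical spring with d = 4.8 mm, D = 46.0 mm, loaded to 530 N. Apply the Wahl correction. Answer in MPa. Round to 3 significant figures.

Spring index C = D/d = 46.0/4.8 = 9.5833
K_W = (4C−1)/(4C−4) + 0.615/C = 37.333/34.333 + 0.0642 = 1.1516
τ₀ = 8FD/(πd³) = 8·530·46.0/(π·4.8³) = 195040/347.44 = 561.37 MPa
τ_max = K·τ₀ = 1.1516 × 561.37 = 646.45 MPa

646 MPa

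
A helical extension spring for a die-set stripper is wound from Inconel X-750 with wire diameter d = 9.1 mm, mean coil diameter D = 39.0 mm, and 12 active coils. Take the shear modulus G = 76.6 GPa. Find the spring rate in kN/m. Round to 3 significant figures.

92.2 kN/m

k = Gd⁴/(8D³N_a) = (76.6×10³ × 9.1⁴) / (8 × 39.0³ × 12)
  = 5.25284e+08 / 5.69462e+06 = 92.242 N/mm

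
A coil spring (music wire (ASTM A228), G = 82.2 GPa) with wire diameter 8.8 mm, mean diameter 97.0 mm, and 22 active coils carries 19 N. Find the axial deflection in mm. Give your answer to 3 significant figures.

k = Gd⁴/(8D³N_a) = (82.2×10³)(8.8⁴)/(8·97.0³·22) = 3.0688 N/mm
δ = F/k = 19 / 3.0688 = 6.1913 mm

6.19 mm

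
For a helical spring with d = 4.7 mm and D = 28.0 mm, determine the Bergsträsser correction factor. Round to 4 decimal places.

1.2400

C = D/d = 28.0/4.7 = 5.9574
K_B = (4C+2)/(4C−3) = 25.830/20.830 = 1.2400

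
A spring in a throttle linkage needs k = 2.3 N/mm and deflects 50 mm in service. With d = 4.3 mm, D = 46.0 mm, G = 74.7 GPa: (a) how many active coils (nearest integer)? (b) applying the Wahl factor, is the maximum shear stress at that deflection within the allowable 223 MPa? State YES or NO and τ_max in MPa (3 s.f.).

(a) 14 coils; (b) YES, τ_max = 196 MPa

N_a = Gd⁴/(8D³k) = (74.7×10³)(4.3⁴)/(8·46.0³·2.3) = 14.26 → N_a = 14
Actual rate k = Gd⁴/(8D³·14) = 2.3426 N/mm
Working load F = kδ = 2.3426·50 = 117.13 N
C = 46.0/4.3 = 10.6977; K_W = (4C−1)/(4C−4)+0.615/C = 1.1348
τ_max = K_W·8FD/(πd³) = 1.1348·172.57 = 195.84 MPa
τ_max ≤ 223 MPa → acceptable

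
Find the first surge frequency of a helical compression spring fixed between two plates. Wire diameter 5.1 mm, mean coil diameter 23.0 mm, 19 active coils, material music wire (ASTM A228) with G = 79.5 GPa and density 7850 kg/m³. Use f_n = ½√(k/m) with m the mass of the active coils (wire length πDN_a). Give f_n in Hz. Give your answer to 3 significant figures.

k = Gd⁴/(8D³N_a) = (79.5×10³)(5.1⁴)/(8·23.0³·19) = 29.082 N/mm = 29082 N/m
Wire length L = πDN_a = π·23.0·19 = 1372.9 mm
m = ρ·(πd²/4)·L = 7850 × 20.428×10⁻⁶ m² × 1.3729 m = 0.22016 kg
f_n = ½√(k/m) = 0.5·√(29082/0.22016) = 0.5·√(1.321e+05) = 181.73 Hz

182 Hz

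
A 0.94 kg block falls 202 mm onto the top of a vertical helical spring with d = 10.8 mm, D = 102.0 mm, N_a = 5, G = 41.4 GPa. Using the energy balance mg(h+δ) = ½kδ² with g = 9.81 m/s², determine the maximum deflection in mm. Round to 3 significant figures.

17.5 mm

k = Gd⁴/(8D³N_a) = (41.4×10³)(10.8⁴)/(8·102.0³·5) = 13.269 N/mm
W = mg = 0.94 × 9.81 = 9.2214 N
½kδ² − Wδ − Wh = 0 → δ = (W + √(W² + 2kWh))/k
δ = (9.2214 + √(85.034 + 49432.6))/13.269 = (9.2214 + 222.53)/13.269 = 17.465 mm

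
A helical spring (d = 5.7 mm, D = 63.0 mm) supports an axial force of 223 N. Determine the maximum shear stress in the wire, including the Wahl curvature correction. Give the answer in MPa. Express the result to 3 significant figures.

218 MPa

Spring index C = D/d = 63.0/5.7 = 11.0526
K_W = (4C−1)/(4C−4) + 0.615/C = 43.211/40.211 + 0.0556 = 1.1303
τ₀ = 8FD/(πd³) = 8·223·63.0/(π·5.7³) = 112392/581.8 = 193.18 MPa
τ_max = K·τ₀ = 1.1303 × 193.18 = 218.34 MPa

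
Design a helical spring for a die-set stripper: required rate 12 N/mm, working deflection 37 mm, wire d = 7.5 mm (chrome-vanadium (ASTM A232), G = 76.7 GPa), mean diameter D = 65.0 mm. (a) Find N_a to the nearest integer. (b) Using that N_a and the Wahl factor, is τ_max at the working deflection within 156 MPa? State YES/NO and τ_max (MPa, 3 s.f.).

N_a = Gd⁴/(8D³k) = (76.7×10³)(7.5⁴)/(8·65.0³·12) = 9.205 → N_a = 9
Actual rate k = Gd⁴/(8D³·9) = 12.273 N/mm
Working load F = kδ = 12.273·37 = 454.12 N
C = 65.0/7.5 = 8.6667; K_W = (4C−1)/(4C−4)+0.615/C = 1.1688
τ_max = K_W·8FD/(πd³) = 1.1688·178.17 = 208.25 MPa
τ_max > 156 MPa → exceeds allowable

(a) 9 coils; (b) NO, τ_max = 208 MPa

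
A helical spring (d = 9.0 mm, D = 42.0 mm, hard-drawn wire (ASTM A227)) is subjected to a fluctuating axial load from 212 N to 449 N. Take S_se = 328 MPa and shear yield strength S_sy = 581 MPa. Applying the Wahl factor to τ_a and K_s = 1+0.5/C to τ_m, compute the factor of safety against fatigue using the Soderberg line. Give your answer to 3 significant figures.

6.13

C = D/d = 42.0/9.0 = 4.6667; K_W = (4C−1)/(4C−4)+0.615/C = 1.3363; K_s = 1+0.5/C = 1.1071
F_a = (F_max−F_min)/2 = 118.5 N; F_m = (F_max+F_min)/2 = 330.5 N
τ_a = K_W·8F_aD/(πd³) = 1.3363 × 17.385 = 23.232 MPa
τ_m = K_s·8F_mD/(πd³) = 1.1071 × 48.488 = 53.683 MPa
Soderberg: 1/n_f = τ_a/S_se + τ_m/S_sy = 23.232/328 + 53.683/581 = 0.07083 + 0.09240 = 0.16323
n_f = 1/0.16323 = 6.126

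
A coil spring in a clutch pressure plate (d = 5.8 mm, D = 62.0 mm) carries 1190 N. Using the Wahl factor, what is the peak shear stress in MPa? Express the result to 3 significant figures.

Spring index C = D/d = 62.0/5.8 = 10.6897
K_W = (4C−1)/(4C−4) + 0.615/C = 41.759/38.759 + 0.0575 = 1.1349
τ₀ = 8FD/(πd³) = 8·1190·62.0/(π·5.8³) = 590240/612.96 = 962.93 MPa
τ_max = K·τ₀ = 1.1349 × 962.93 = 1092.9 MPa

1090 MPa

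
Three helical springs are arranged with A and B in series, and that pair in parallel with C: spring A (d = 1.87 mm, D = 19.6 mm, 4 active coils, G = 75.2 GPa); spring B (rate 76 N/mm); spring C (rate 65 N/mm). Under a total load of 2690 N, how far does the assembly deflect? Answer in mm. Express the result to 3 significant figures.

k_A = Gd⁴/(8D³N_a) = (75.2×10³)(1.87⁴)/(8·19.6³·4) = 3.8165 N/mm
Springs A,B series: k_AB = 1/(1/3.8165+1/76) = 3.634 N/mm; parallel with C: k_eq = 3.634+65 = 68.634 N/mm
δ = F/k_eq = 2690/68.634 = 39.193 mm

39.2 mm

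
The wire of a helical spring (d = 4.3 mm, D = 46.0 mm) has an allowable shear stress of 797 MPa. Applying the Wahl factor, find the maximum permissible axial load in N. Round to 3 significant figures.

477 N

C = D/d = 46.0/4.3 = 10.6977
K_W = (4C−1)/(4C−4) + 0.615/C = 41.791/38.791 + 0.0575 = 1.1348
τ_max = K·8FD/(πd³) → F_max = τ_allow·πd³/(8DK)
F_max = 797·π·4.3³/(8·46.0·1.1348) = 1.9907e+05/417.62 = 476.69 N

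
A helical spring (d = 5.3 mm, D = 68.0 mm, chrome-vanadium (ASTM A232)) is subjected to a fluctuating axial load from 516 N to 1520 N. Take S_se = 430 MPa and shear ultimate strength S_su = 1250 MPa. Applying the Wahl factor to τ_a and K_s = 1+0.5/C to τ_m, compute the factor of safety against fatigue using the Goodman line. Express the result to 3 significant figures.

C = D/d = 68.0/5.3 = 12.8302; K_W = (4C−1)/(4C−4)+0.615/C = 1.1113; K_s = 1+0.5/C = 1.0390
F_a = (F_max−F_min)/2 = 502 N; F_m = (F_max+F_min)/2 = 1018 N
τ_a = K_W·8F_aD/(πd³) = 1.1113 × 583.88 = 648.89 MPa
τ_m = K_s·8F_mD/(πd³) = 1.0390 × 1184 = 1230.2 MPa
Goodman: 1/n_f = τ_a/S_se + τ_m/S_su = 648.89/430 + 1230.2/1250 = 1.50904 + 0.98415 = 2.4932
n_f = 1/2.4932 = 0.4011

0.401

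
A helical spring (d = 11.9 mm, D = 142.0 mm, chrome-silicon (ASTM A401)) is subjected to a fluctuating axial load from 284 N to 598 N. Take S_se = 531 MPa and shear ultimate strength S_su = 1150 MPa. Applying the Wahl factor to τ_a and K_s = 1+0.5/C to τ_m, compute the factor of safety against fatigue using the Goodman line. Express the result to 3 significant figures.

6.38

C = D/d = 142.0/11.9 = 11.9328; K_W = (4C−1)/(4C−4)+0.615/C = 1.1201; K_s = 1+0.5/C = 1.0419
F_a = (F_max−F_min)/2 = 157 N; F_m = (F_max+F_min)/2 = 441 N
τ_a = K_W·8F_aD/(πd³) = 1.1201 × 33.689 = 37.736 MPa
τ_m = K_s·8F_mD/(πd³) = 1.0419 × 94.629 = 98.595 MPa
Goodman: 1/n_f = τ_a/S_se + τ_m/S_su = 37.736/531 + 98.595/1150 = 0.07107 + 0.08573 = 0.1568
n_f = 1/0.1568 = 6.378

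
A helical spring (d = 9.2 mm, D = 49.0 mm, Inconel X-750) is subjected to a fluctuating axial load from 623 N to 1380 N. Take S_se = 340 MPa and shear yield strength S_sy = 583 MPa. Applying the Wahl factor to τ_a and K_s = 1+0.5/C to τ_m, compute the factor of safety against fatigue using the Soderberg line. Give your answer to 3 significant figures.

C = D/d = 49.0/9.2 = 5.3261; K_W = (4C−1)/(4C−4)+0.615/C = 1.2888; K_s = 1+0.5/C = 1.0939
F_a = (F_max−F_min)/2 = 378.5 N; F_m = (F_max+F_min)/2 = 1001.5 N
τ_a = K_W·8F_aD/(πd³) = 1.2888 × 60.651 = 78.169 MPa
τ_m = K_s·8F_mD/(πd³) = 1.0939 × 160.48 = 175.55 MPa
Soderberg: 1/n_f = τ_a/S_se + τ_m/S_sy = 78.169/340 + 175.55/583 = 0.22991 + 0.30111 = 0.53102
n_f = 1/0.53102 = 1.883

1.88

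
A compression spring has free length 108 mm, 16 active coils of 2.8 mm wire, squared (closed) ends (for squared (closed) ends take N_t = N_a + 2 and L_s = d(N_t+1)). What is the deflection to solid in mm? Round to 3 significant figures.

N_t = 18; L_s = 2.8·19 = 53.2 mm
δ_solid = L₀ − L_s = 108 − 53.2 = 54.8 mm

54.8 mm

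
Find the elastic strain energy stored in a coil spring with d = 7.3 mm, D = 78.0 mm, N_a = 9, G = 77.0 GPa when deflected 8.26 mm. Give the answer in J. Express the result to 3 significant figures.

k = Gd⁴/(8D³N_a) = (77.0×10³)(7.3⁴)/(8·78.0³·9) = 6.3998 N/mm
U = ½kδ² = 0.5 × 6.3998 × 8.26² = 218.32 N·mm = 0.21832 J

0.218 J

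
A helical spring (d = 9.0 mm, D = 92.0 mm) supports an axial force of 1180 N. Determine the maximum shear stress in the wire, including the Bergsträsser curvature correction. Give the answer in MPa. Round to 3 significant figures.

429 MPa

Spring index C = D/d = 92.0/9.0 = 10.2222
K_B = (4C+2)/(4C−3) = 42.889/37.889 = 1.1320
τ₀ = 8FD/(πd³) = 8·1180·92.0/(π·9.0³) = 868480/2290.2 = 379.21 MPa
τ_max = K·τ₀ = 1.1320 × 379.21 = 429.25 MPa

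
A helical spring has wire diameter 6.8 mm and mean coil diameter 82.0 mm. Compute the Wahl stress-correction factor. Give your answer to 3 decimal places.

C = D/d = 82.0/6.8 = 12.0588
K_W = (4C−1)/(4C−4) + 0.615/C = 47.235/44.235 + 0.0510 = 1.1188

1.119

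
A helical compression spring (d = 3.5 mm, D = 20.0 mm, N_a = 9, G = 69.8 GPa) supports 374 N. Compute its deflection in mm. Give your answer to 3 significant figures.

k = Gd⁴/(8D³N_a) = (69.8×10³)(3.5⁴)/(8·20.0³·9) = 18.185 N/mm
δ = F/k = 374 / 18.185 = 20.567 mm

20.6 mm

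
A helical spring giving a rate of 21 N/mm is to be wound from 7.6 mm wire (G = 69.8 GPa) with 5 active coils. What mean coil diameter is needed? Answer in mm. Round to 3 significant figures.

D = (Gd⁴/(8N_a·k))^(1/3) = (69.8×10³·7.6⁴/(8·5·21))^(1/3)
  = (277224)^(1/3) = 65.2044 mm

65.2 mm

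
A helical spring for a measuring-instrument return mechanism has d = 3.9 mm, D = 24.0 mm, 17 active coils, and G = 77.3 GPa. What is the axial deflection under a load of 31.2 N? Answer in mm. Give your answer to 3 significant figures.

k = Gd⁴/(8D³N_a) = (77.3×10³)(3.9⁴)/(8·24.0³·17) = 9.5119 N/mm
δ = F/k = 31.2 / 9.5119 = 3.2801 mm

3.28 mm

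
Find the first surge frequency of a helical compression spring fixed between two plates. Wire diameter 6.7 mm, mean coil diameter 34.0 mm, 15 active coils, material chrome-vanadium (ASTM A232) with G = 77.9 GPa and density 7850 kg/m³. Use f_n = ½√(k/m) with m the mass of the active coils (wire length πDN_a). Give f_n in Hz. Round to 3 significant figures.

137 Hz

k = Gd⁴/(8D³N_a) = (77.9×10³)(6.7⁴)/(8·34.0³·15) = 33.283 N/mm = 33283 N/m
Wire length L = πDN_a = π·34.0·15 = 1602.2 mm
m = ρ·(πd²/4)·L = 7850 × 35.257×10⁻⁶ m² × 1.6022 m = 0.44343 kg
f_n = ½√(k/m) = 0.5·√(33283/0.44343) = 0.5·√(75057) = 136.98 Hz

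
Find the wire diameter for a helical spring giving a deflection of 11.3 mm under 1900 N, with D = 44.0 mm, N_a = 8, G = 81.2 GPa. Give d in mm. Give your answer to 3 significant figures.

Required rate k = F/δ = 1900/11.3 = 168.14 N/mm
d = (8D³N_a·k / G)^(1/4) = (8·44.0³·8·168.14 / (81.2×10³))^0.25
  = (11289)^0.25 = 10.3078 mm

10.3 mm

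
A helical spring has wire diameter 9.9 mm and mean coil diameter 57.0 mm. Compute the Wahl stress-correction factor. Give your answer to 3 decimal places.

C = D/d = 57.0/9.9 = 5.7576
K_W = (4C−1)/(4C−4) + 0.615/C = 22.030/19.030 + 0.1068 = 1.2645

1.264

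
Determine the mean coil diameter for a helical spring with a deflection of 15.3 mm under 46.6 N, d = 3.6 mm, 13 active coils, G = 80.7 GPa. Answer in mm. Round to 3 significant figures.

Required rate k = F/δ = 46.6/15.3 = 3.0458 N/mm
D = (Gd⁴/(8N_a·k))^(1/3) = (80.7×10³·3.6⁴/(8·13·3.0458))^(1/3)
  = (42791.3)^(1/3) = 34.9772 mm

35.0 mm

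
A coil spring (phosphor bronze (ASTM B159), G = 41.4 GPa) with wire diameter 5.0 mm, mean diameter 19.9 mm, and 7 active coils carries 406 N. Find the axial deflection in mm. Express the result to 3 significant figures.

6.92 mm

k = Gd⁴/(8D³N_a) = (41.4×10³)(5.0⁴)/(8·19.9³·7) = 58.632 N/mm
δ = F/k = 406 / 58.632 = 6.9246 mm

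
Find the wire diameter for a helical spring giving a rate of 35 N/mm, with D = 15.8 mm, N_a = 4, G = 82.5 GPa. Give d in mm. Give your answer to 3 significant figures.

2.71 mm

d = (8D³N_a·k / G)^(1/4) = (8·15.8³·4·35 / (82.5×10³))^0.25
  = (53.547)^0.25 = 2.7051 mm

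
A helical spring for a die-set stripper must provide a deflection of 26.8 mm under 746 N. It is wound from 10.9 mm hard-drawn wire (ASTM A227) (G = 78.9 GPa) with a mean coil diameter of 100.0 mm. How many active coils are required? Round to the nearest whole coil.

Required rate k = F/δ = 746/26.8 = 27.836 N/mm
N_a = Gd⁴/(8D³k) = (78.9×10³ × 10.9⁴)/(8 × 100.0³ × 27.836)
    = 1.11374e+09 / 2.22687e+08 = 5.001 → 5 coils

5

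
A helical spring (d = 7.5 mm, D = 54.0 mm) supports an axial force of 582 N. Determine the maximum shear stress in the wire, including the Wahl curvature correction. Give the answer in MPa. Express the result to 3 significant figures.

Spring index C = D/d = 54.0/7.5 = 7.2000
K_W = (4C−1)/(4C−4) + 0.615/C = 27.800/24.800 + 0.0854 = 1.2064
τ₀ = 8FD/(πd³) = 8·582·54.0/(π·7.5³) = 251424/1325.4 = 189.7 MPa
τ_max = K·τ₀ = 1.2064 × 189.7 = 228.85 MPa

229 MPa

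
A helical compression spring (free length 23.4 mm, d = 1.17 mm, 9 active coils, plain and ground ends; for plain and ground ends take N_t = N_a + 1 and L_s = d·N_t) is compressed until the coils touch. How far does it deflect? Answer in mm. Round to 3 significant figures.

11.7 mm

N_t = 10; L_s = 1.17·10 = 11.7 mm
δ_solid = L₀ − L_s = 23.4 − 11.7 = 11.7 mm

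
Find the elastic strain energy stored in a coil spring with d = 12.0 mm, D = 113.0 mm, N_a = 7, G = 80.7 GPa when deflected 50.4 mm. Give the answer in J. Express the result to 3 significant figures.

26.3 J

k = Gd⁴/(8D³N_a) = (80.7×10³)(12.0⁴)/(8·113.0³·7) = 20.71 N/mm
U = ½kδ² = 0.5 × 20.71 × 50.4² = 26303 N·mm = 26.303 J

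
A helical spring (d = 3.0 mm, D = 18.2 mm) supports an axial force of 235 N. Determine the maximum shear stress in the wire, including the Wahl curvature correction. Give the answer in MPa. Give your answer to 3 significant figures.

504 MPa

Spring index C = D/d = 18.2/3.0 = 6.0667
K_W = (4C−1)/(4C−4) + 0.615/C = 23.267/20.267 + 0.1014 = 1.2494
τ₀ = 8FD/(πd³) = 8·235·18.2/(π·3.0³) = 34216/84.823 = 403.38 MPa
τ_max = K·τ₀ = 1.2494 × 403.38 = 503.98 MPa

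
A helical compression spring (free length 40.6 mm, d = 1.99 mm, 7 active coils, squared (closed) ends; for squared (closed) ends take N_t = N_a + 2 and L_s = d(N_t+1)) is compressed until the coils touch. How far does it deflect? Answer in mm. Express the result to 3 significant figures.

N_t = 9; L_s = 1.99·10 = 19.9 mm
δ_solid = L₀ − L_s = 40.6 − 19.9 = 20.7 mm

20.7 mm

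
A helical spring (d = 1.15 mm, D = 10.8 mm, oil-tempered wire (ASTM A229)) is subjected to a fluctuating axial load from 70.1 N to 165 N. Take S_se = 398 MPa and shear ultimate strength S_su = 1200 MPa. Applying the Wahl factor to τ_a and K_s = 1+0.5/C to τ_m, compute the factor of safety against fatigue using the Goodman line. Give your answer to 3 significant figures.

0.230

C = D/d = 10.8/1.15 = 9.3913; K_W = (4C−1)/(4C−4)+0.615/C = 1.1549; K_s = 1+0.5/C = 1.0532
F_a = (F_max−F_min)/2 = 47.45 N; F_m = (F_max+F_min)/2 = 117.55 N
τ_a = K_W·8F_aD/(πd³) = 1.1549 × 858.04 = 990.92 MPa
τ_m = K_s·8F_mD/(πd³) = 1.0532 × 2125.7 = 2238.8 MPa
Goodman: 1/n_f = τ_a/S_se + τ_m/S_su = 990.92/398 + 2238.8/1200 = 2.48974 + 1.86569 = 4.3554
n_f = 1/4.3554 = 0.2296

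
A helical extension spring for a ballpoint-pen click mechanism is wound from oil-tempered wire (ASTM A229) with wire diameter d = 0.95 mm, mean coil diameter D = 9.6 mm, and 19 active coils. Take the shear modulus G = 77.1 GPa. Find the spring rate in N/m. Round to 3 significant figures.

k = Gd⁴/(8D³N_a) = (77.1×10³ × 0.95⁴) / (8 × 9.6³ × 19)
  = 62798.4 / 134480 = 0.46697 N/mm = 466.97 N/m

467 N/m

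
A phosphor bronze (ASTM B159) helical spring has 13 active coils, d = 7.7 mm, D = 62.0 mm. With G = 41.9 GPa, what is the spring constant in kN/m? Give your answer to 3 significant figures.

5.94 kN/m

k = Gd⁴/(8D³N_a) = (41.9×10³ × 7.7⁴) / (8 × 62.0³ × 13)
  = 1.47291e+08 / 2.47861e+07 = 5.9425 N/mm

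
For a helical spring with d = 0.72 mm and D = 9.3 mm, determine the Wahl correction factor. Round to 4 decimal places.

C = D/d = 9.3/0.72 = 12.9167
K_W = (4C−1)/(4C−4) + 0.615/C = 50.667/47.667 + 0.0476 = 1.1105

1.1105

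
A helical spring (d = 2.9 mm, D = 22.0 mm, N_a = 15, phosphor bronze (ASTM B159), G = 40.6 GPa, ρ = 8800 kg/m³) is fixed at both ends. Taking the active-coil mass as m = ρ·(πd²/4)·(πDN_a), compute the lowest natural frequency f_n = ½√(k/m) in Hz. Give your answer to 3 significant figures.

k = Gd⁴/(8D³N_a) = (40.6×10³)(2.9⁴)/(8·22.0³·15) = 2.2473 N/mm = 2247.3 N/m
Wire length L = πDN_a = π·22.0·15 = 1036.7 mm
m = ρ·(πd²/4)·L = 8800 × 6.6052×10⁻⁶ m² × 1.0367 m = 0.06026 kg
f_n = ½√(k/m) = 0.5·√(2247.3/0.06026) = 0.5·√(37294) = 96.558 Hz

96.6 Hz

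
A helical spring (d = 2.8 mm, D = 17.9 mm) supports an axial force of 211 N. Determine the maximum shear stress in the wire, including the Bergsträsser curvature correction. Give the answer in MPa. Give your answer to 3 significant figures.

535 MPa

Spring index C = D/d = 17.9/2.8 = 6.3929
K_B = (4C+2)/(4C−3) = 27.571/22.571 = 1.2215
τ₀ = 8FD/(πd³) = 8·211·17.9/(π·2.8³) = 30215.2/68.964 = 438.13 MPa
τ_max = K·τ₀ = 1.2215 × 438.13 = 535.18 MPa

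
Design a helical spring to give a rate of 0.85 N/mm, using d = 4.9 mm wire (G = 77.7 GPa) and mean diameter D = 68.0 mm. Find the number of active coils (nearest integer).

N_a = Gd⁴/(8D³k) = (77.7×10³ × 4.9⁴)/(8 × 68.0³ × 0.85)
    = 4.47925e+07 / 2.13814e+06 = 20.95 → 21 coils

21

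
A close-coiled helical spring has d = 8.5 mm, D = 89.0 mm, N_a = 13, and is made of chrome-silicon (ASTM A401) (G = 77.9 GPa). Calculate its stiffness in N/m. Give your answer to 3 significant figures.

k = Gd⁴/(8D³N_a) = (77.9×10³ × 8.5⁴) / (8 × 89.0³ × 13)
  = 4.06643e+08 / 7.33168e+07 = 5.5464 N/mm = 5546.4 N/m

5550 N/m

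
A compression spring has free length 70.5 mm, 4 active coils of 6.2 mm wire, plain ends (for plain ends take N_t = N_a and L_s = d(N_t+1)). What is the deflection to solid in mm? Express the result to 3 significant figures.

N_t = 4; L_s = 6.2·5 = 31 mm
δ_solid = L₀ − L_s = 70.5 − 31 = 39.5 mm

39.5 mm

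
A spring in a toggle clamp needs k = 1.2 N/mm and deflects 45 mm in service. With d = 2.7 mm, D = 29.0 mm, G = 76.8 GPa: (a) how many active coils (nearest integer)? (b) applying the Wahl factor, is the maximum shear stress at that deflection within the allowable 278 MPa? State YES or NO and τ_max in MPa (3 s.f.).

(a) 17 coils; (b) YES, τ_max = 236 MPa

N_a = Gd⁴/(8D³k) = (76.8×10³)(2.7⁴)/(8·29.0³·1.2) = 17.43 → N_a = 17
Actual rate k = Gd⁴/(8D³·17) = 1.2305 N/mm
Working load F = kδ = 1.2305·45 = 55.373 N
C = 29.0/2.7 = 10.7407; K_W = (4C−1)/(4C−4)+0.615/C = 1.1343
τ_max = K_W·8FD/(πd³) = 1.1343·207.75 = 235.64 MPa
τ_max ≤ 278 MPa → acceptable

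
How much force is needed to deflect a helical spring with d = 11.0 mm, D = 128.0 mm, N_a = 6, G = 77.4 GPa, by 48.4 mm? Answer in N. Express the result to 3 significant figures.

545 N

k = Gd⁴/(8D³N_a) = (77.4×10³)(11.0⁴)/(8·128.0³·6) = 11.257 N/mm
F = k·δ = 11.257 × 48.4 = 544.86 N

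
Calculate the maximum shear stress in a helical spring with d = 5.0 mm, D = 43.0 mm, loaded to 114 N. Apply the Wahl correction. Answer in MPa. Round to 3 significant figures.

117 MPa

Spring index C = D/d = 43.0/5.0 = 8.6000
K_W = (4C−1)/(4C−4) + 0.615/C = 33.400/30.400 + 0.0715 = 1.1702
τ₀ = 8FD/(πd³) = 8·114·43.0/(π·5.0³) = 39216/392.7 = 99.863 MPa
τ_max = K·τ₀ = 1.1702 × 99.863 = 116.86 MPa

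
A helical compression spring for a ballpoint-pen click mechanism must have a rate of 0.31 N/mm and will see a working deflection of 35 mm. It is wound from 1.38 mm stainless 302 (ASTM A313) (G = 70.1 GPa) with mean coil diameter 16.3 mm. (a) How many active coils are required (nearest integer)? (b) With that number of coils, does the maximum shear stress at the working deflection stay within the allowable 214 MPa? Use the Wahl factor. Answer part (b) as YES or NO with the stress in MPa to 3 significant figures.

(a) 24 coils; (b) YES, τ_max = 190 MPa

N_a = Gd⁴/(8D³k) = (70.1×10³)(1.38⁴)/(8·16.3³·0.31) = 23.67 → N_a = 24
Actual rate k = Gd⁴/(8D³·24) = 0.30575 N/mm
Working load F = kδ = 0.30575·35 = 10.701 N
C = 16.3/1.38 = 11.8116; K_W = (4C−1)/(4C−4)+0.615/C = 1.1214
τ_max = K_W·8FD/(πd³) = 1.1214·169.02 = 189.54 MPa
τ_max ≤ 214 MPa → acceptable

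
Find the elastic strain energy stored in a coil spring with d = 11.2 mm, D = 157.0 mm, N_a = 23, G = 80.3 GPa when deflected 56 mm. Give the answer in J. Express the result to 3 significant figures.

2.78 J

k = Gd⁴/(8D³N_a) = (80.3×10³)(11.2⁴)/(8·157.0³·23) = 1.7745 N/mm
U = ½kδ² = 0.5 × 1.7745 × 56² = 2782.4 N·mm = 2.7824 J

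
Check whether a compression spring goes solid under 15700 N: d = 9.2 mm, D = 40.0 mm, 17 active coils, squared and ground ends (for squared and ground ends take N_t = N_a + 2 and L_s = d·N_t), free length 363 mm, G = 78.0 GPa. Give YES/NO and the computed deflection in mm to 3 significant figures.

k = Gd⁴/(8D³N_a) = (78.0×10³)(9.2⁴)/(8·40.0³·17) = 64.199 N/mm
N_t = 19; L_s = 9.2·19 = 174.8 mm; δ_solid = L₀ − L_s = 363 − 174.8 = 188.2 mm
δ = F/k = 15700/64.199 = 244.55 mm
δ ≥ δ_solid → spring goes solid

YES, δ = 245 mm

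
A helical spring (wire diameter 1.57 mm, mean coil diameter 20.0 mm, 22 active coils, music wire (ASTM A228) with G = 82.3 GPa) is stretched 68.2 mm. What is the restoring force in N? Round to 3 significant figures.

k = Gd⁴/(8D³N_a) = (82.3×10³)(1.57⁴)/(8·20.0³·22) = 0.35514 N/mm
F = k·δ = 0.35514 × 68.2 = 24.22 N

24.2 N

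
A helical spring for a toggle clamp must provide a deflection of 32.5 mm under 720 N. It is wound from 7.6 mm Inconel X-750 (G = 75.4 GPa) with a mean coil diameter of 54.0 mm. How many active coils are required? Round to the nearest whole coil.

Required rate k = F/δ = 720/32.5 = 22.154 N/mm
N_a = Gd⁴/(8D³k) = (75.4×10³ × 7.6⁴)/(8 × 54.0³ × 22.154)
    = 2.51551e+08 / 2.79075e+07 = 9.014 → 9 coils

9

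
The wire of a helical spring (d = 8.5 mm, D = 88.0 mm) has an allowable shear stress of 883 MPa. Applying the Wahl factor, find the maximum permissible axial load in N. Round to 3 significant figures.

2120 N

C = D/d = 88.0/8.5 = 10.3529
K_W = (4C−1)/(4C−4) + 0.615/C = 40.412/37.412 + 0.0594 = 1.1396
τ_max = K·8FD/(πd³) → F_max = τ_allow·πd³/(8DK)
F_max = 883·π·8.5³/(8·88.0·1.1396) = 1.7036e+06/802.27 = 2123.5 N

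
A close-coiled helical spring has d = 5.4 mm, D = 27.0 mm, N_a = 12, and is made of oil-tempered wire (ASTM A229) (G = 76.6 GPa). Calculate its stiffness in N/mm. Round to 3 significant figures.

34.5 N/mm

k = Gd⁴/(8D³N_a) = (76.6×10³ × 5.4⁴) / (8 × 27.0³ × 12)
  = 6.51334e+07 / 1.88957e+06 = 34.47 N/mm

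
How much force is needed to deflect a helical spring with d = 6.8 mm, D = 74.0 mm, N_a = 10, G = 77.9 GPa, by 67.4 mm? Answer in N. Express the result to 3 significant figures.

346 N

k = Gd⁴/(8D³N_a) = (77.9×10³)(6.8⁴)/(8·74.0³·10) = 5.1379 N/mm
F = k·δ = 5.1379 × 67.4 = 346.3 N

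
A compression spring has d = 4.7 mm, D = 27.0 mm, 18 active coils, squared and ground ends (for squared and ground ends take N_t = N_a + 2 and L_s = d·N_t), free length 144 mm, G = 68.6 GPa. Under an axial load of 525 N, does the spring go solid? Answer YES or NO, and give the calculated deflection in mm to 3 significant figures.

NO, δ = 44.5 mm

k = Gd⁴/(8D³N_a) = (68.6×10³)(4.7⁴)/(8·27.0³·18) = 11.81 N/mm
N_t = 20; L_s = 4.7·20 = 94 mm; δ_solid = L₀ − L_s = 144 − 94 = 50 mm
δ = F/k = 525/11.81 = 44.453 mm
δ < δ_solid → spring does not go solid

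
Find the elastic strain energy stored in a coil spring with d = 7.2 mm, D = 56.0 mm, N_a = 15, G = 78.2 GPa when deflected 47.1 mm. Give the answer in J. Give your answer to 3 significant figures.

11.1 J

k = Gd⁴/(8D³N_a) = (78.2×10³)(7.2⁴)/(8·56.0³·15) = 9.9722 N/mm
U = ½kδ² = 0.5 × 9.9722 × 47.1² = 11061 N·mm = 11.061 J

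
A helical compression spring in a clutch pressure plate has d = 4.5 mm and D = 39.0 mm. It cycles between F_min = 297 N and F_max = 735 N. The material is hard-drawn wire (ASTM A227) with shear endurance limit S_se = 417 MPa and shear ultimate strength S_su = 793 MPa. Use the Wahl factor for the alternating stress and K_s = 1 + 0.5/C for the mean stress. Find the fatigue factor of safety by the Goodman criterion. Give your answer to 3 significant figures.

0.705

C = D/d = 39.0/4.5 = 8.6667; K_W = (4C−1)/(4C−4)+0.615/C = 1.1688; K_s = 1+0.5/C = 1.0577
F_a = (F_max−F_min)/2 = 219 N; F_m = (F_max+F_min)/2 = 516 N
τ_a = K_W·8F_aD/(πd³) = 1.1688 × 238.68 = 278.96 MPa
τ_m = K_s·8F_mD/(πd³) = 1.0577 × 562.36 = 594.81 MPa
Goodman: 1/n_f = τ_a/S_se + τ_m/S_su = 278.96/417 + 594.81/793 = 0.66898 + 0.75007 = 1.419
n_f = 1/1.419 = 0.7047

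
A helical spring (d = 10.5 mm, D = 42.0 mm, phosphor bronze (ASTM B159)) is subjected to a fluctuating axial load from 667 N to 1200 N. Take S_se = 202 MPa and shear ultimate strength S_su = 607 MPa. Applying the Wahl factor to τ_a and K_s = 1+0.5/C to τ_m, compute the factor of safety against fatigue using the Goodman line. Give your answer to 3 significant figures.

C = D/d = 42.0/10.5 = 4.0000; K_W = (4C−1)/(4C−4)+0.615/C = 1.4038; K_s = 1+0.5/C = 1.1250
F_a = (F_max−F_min)/2 = 266.5 N; F_m = (F_max+F_min)/2 = 933.5 N
τ_a = K_W·8F_aD/(πd³) = 1.4038 × 24.622 = 34.563 MPa
τ_m = K_s·8F_mD/(πd³) = 1.1250 × 86.245 = 97.026 MPa
Goodman: 1/n_f = τ_a/S_se + τ_m/S_su = 34.563/202 + 97.026/607 = 0.17110 + 0.15985 = 0.33095
n_f = 1/0.33095 = 3.022

3.02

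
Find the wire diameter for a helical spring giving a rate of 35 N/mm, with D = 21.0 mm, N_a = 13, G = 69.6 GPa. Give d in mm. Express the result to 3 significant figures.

d = (8D³N_a·k / G)^(1/4) = (8·21.0³·13·35 / (69.6×10³))^0.25
  = (484.34)^0.25 = 4.6912 mm

4.69 mm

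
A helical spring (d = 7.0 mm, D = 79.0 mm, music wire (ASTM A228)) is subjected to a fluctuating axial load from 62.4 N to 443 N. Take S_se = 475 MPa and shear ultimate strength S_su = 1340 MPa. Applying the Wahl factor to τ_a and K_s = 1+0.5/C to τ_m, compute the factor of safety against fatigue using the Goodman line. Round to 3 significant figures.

2.63

C = D/d = 79.0/7.0 = 11.2857; K_W = (4C−1)/(4C−4)+0.615/C = 1.1274; K_s = 1+0.5/C = 1.0443
F_a = (F_max−F_min)/2 = 190.3 N; F_m = (F_max+F_min)/2 = 252.7 N
τ_a = K_W·8F_aD/(πd³) = 1.1274 × 111.61 = 125.83 MPa
τ_m = K_s·8F_mD/(πd³) = 1.0443 × 148.21 = 154.78 MPa
Goodman: 1/n_f = τ_a/S_se + τ_m/S_su = 125.83/475 + 154.78/1340 = 0.26491 + 0.11550 = 0.38042
n_f = 1/0.38042 = 2.629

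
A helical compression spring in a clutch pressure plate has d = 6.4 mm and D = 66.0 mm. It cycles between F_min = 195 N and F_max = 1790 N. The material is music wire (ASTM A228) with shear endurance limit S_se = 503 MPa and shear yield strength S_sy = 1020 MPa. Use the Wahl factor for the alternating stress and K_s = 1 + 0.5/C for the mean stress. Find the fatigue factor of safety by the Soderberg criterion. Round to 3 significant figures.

C = D/d = 66.0/6.4 = 10.3125; K_W = (4C−1)/(4C−4)+0.615/C = 1.1402; K_s = 1+0.5/C = 1.0485
F_a = (F_max−F_min)/2 = 797.5 N; F_m = (F_max+F_min)/2 = 992.5 N
τ_a = K_W·8F_aD/(πd³) = 1.1402 × 511.3 = 582.97 MPa
τ_m = K_s·8F_mD/(πd³) = 1.0485 × 636.32 = 667.17 MPa
Soderberg: 1/n_f = τ_a/S_se + τ_m/S_sy = 582.97/503 + 667.17/1020 = 1.15898 + 0.65409 = 1.8131
n_f = 1/1.8131 = 0.5515

0.552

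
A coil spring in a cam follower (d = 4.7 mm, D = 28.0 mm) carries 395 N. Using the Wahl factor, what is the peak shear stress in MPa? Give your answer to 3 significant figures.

340 MPa

Spring index C = D/d = 28.0/4.7 = 5.9574
K_W = (4C−1)/(4C−4) + 0.615/C = 22.830/19.830 + 0.1032 = 1.2545
τ₀ = 8FD/(πd³) = 8·395·28.0/(π·4.7³) = 88480/326.17 = 271.27 MPa
τ_max = K·τ₀ = 1.2545 × 271.27 = 340.31 MPa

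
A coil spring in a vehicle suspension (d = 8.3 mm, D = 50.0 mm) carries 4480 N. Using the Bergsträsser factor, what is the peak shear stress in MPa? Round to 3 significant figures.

Spring index C = D/d = 50.0/8.3 = 6.0241
K_B = (4C+2)/(4C−3) = 26.096/21.096 = 1.2370
τ₀ = 8FD/(πd³) = 8·4480·50.0/(π·8.3³) = 1.792e+06/1796.3 = 997.59 MPa
τ_max = K·τ₀ = 1.2370 × 997.59 = 1234 MPa

1230 MPa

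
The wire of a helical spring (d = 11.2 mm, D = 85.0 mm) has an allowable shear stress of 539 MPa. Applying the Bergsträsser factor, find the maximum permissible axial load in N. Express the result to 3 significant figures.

C = D/d = 85.0/11.2 = 7.5893
K_B = (4C+2)/(4C−3) = 32.357/27.357 = 1.1828
τ_max = K·8FD/(πd³) → F_max = τ_allow·πd³/(8DK)
F_max = 539·π·11.2³/(8·85.0·1.1828) = 2.379e+06/804.28 = 2957.9 N

2960 N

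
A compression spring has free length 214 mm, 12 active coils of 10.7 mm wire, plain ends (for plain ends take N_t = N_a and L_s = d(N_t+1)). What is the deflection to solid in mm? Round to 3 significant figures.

74.9 mm

N_t = 12; L_s = 10.7·13 = 139.1 mm
δ_solid = L₀ − L_s = 214 − 139.1 = 74.9 mm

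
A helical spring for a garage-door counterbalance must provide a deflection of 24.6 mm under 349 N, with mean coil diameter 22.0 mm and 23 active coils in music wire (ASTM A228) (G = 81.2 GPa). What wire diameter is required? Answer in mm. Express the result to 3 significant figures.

4.30 mm

Required rate k = F/δ = 349/24.6 = 14.187 N/mm
d = (8D³N_a·k / G)^(1/4) = (8·22.0³·23·14.187 / (81.2×10³))^0.25
  = (342.31)^0.25 = 4.3014 mm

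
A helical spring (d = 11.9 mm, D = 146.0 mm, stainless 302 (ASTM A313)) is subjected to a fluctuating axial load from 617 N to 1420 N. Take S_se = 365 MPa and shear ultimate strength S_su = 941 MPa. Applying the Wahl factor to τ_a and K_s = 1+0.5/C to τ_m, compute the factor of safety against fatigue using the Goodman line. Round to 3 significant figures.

C = D/d = 146.0/11.9 = 12.2689; K_W = (4C−1)/(4C−4)+0.615/C = 1.1167; K_s = 1+0.5/C = 1.0408
F_a = (F_max−F_min)/2 = 401.5 N; F_m = (F_max+F_min)/2 = 1018.5 N
τ_a = K_W·8F_aD/(πd³) = 1.1167 × 88.58 = 98.916 MPa
τ_m = K_s·8F_mD/(πd³) = 1.0408 × 224.71 = 233.86 MPa
Goodman: 1/n_f = τ_a/S_se + τ_m/S_su = 98.916/365 + 233.86/941 = 0.27100 + 0.24853 = 0.51953
n_f = 1/0.51953 = 1.925

1.92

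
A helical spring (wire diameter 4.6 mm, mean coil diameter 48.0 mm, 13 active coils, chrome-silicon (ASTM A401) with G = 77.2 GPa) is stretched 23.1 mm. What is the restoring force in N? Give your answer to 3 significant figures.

69.4 N

k = Gd⁴/(8D³N_a) = (77.2×10³)(4.6⁴)/(8·48.0³·13) = 3.0053 N/mm
F = k·δ = 3.0053 × 23.1 = 69.423 N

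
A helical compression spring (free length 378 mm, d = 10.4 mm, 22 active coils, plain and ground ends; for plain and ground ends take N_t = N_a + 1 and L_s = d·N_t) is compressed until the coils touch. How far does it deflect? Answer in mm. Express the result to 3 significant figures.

N_t = 23; L_s = 10.4·23 = 239.2 mm
δ_solid = L₀ − L_s = 378 − 239.2 = 138.8 mm

139 mm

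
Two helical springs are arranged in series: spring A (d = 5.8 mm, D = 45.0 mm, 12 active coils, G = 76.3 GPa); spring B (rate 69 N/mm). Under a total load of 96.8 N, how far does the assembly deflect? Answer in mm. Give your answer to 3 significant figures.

k_A = Gd⁴/(8D³N_a) = (76.3×10³)(5.8⁴)/(8·45.0³·12) = 9.8702 N/mm
Series: 1/k_eq = 1/9.8702 + 1/69 = 0.11581; k_eq = 8.635 N/mm
δ = F/k_eq = 96.8/8.635 = 11.21 mm

11.2 mm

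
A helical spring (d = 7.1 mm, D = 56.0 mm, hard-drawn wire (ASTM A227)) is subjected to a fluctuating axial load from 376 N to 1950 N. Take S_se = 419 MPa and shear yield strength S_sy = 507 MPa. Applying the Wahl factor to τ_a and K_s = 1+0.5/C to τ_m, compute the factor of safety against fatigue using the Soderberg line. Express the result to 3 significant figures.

0.538

C = D/d = 56.0/7.1 = 7.8873; K_W = (4C−1)/(4C−4)+0.615/C = 1.1869; K_s = 1+0.5/C = 1.0634
F_a = (F_max−F_min)/2 = 787 N; F_m = (F_max+F_min)/2 = 1163 N
τ_a = K_W·8F_aD/(πd³) = 1.1869 × 313.57 = 372.16 MPa
τ_m = K_s·8F_mD/(πd³) = 1.0634 × 463.38 = 492.75 MPa
Soderberg: 1/n_f = τ_a/S_se + τ_m/S_sy = 372.16/419 + 492.75/507 = 0.88821 + 0.97189 = 1.8601
n_f = 1/1.8601 = 0.5376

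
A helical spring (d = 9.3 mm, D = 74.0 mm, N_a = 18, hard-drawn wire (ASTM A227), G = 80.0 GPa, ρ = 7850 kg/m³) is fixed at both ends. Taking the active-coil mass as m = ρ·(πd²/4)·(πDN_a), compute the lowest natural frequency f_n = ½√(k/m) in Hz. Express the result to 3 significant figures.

k = Gd⁴/(8D³N_a) = (80.0×10³)(9.3⁴)/(8·74.0³·18) = 10.256 N/mm = 10256 N/m
Wire length L = πDN_a = π·74.0·18 = 4184.6 mm
m = ρ·(πd²/4)·L = 7850 × 67.929×10⁻⁶ m² × 4.1846 m = 2.2314 kg
f_n = ½√(k/m) = 0.5·√(10256/2.2314) = 0.5·√(4596) = 33.897 Hz

33.9 Hz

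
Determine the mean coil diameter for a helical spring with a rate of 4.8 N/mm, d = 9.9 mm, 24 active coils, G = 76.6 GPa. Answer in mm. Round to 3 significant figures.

D = (Gd⁴/(8N_a·k))^(1/3) = (76.6×10³·9.9⁴/(8·24·4.8))^(1/3)
  = (798412)^(1/3) = 92.7703 mm

92.8 mm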